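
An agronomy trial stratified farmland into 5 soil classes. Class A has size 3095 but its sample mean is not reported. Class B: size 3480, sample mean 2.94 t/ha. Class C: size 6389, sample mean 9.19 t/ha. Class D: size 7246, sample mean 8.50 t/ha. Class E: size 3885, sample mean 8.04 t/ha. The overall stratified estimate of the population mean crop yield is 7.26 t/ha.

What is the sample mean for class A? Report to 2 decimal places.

N = 3095 + 3480 + 6389 + 7246 + 3885 = 24095.
Overall total = μ·N = 7.26·24095 = 174929.7.
Subtract the known strata: 3480·2.94 + 6389·9.19 + 7246·8.50 + 3885·8.04 = 161772.51.
Remaining total for class A: 174929.7 − 161772.51 = 13157.19.
Divide by its size: 13157.19 / 3095 = 4.2511... → 4.25.

4.25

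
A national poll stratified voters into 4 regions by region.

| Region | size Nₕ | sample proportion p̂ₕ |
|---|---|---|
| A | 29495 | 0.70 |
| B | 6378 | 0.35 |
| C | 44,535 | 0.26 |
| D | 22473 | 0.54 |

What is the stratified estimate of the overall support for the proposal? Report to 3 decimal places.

0.453

Wₕ = Nₕ/N with N = 102881: 0.2867, 0.0620, 0.4329, 0.2184.
p̂_st = 0.2867·0.70 + 0.0620·0.35 + 0.4329·0.26 + 0.2184·0.54 ≈ 0.45289... → 0.453.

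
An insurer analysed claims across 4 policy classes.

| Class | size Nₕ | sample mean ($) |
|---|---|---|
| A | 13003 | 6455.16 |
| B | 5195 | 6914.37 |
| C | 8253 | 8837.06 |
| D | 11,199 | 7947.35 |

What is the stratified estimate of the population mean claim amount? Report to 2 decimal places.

7484.49

N = 37650; weights Wₕ = Nₕ/N = (0.3454, 0.1380, 0.2192, 0.2975).
x̄_st = Σ Wₕ·x̄ₕ = 0.3454·6455.16 + 0.1380·6914.37 + 0.2192·8837.06 + 0.2975·7947.35 ≈ 7484.4947...
→ 7484.49.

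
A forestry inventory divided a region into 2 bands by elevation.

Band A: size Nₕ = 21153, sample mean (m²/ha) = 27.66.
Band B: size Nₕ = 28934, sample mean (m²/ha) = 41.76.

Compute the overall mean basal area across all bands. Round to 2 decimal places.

35.81

x̄_st = (Σ Nₕx̄ₕ) / (Σ Nₕ) = (21153·27.66 + 28934·41.76) / 50087
= 1793375.82 / 50087 = 35.8052... → 35.81.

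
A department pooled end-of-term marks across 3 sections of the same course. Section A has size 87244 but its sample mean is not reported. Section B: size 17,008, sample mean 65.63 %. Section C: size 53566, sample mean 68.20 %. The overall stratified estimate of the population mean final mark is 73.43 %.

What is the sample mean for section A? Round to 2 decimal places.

78.16

Σ Nₕx̄ₕ = N·μ, so 87244·x̄_A = 157818·73.43 − (17008·65.63 + 53566·68.20).
= 11588575.74 − 4769436.24 = 6819139.5.
x̄_A = 6819139.5 / 87244 = 78.1617... → 78.16.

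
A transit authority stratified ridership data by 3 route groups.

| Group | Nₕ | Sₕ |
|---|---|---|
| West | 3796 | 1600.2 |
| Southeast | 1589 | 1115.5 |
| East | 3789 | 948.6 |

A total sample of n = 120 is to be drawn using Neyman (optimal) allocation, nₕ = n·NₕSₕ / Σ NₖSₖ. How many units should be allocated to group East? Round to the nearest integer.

38

West: NₕSₕ = 3796·1600.2 = 6074359.2
Southeast: NₕSₕ = 1589·1115.5 = 1772529.5
East: NₕSₕ = 3789·948.6 = 3594245.4
Σ NₕSₕ = 11441134.1.
n_East = 120·3594245.4/11441134.1 = 37.698... → 38.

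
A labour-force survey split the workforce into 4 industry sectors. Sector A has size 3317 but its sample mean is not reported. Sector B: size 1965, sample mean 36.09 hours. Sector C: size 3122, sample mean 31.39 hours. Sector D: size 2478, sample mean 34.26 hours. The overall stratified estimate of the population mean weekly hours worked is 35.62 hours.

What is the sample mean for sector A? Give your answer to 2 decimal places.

40.34

N = 3317 + 1965 + 3122 + 2478 = 10882.
Overall total = μ·N = 35.62·10882 = 387616.84.
Subtract the known strata: 1965·36.09 + 3122·31.39 + 2478·34.26 = 253812.71.
Remaining total for sector A: 387616.84 − 253812.71 = 133804.13.
Divide by its size: 133804.13 / 3317 = 40.3389... → 40.34.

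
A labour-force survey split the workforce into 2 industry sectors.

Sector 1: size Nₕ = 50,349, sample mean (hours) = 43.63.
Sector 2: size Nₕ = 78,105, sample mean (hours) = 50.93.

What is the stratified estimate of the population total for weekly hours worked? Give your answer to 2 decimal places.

6174614.52

1: 50349·43.63 = 2196726.87
2: 78105·50.93 = 3977887.65
τ̂ = Σ Nₕx̄ₕ = 6174614.52.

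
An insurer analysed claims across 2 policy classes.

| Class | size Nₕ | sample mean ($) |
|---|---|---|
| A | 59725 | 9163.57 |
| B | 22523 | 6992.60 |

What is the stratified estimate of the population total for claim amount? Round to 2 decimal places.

A: 59725·9163.57 = 547294218.25
B: 22523·6992.60 = 157494329.8
τ̂ = Σ Nₕx̄ₕ = 704788548.05.

704788548.05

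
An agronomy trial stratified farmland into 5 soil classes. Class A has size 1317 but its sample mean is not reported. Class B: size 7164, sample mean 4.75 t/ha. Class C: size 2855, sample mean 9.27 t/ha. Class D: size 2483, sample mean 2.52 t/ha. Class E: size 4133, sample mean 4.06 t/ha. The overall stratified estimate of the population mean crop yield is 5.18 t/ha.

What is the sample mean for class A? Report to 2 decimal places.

Σ Nₕx̄ₕ = N·μ, so 1317·x̄_A = 17952·5.18 − (7164·4.75 + 2855·9.27 + 2483·2.52 + 4133·4.06).
= 92991.36 − 83531.99 = 9459.37.
x̄_A = 9459.37 / 1317 = 7.1825... → 7.18.

7.18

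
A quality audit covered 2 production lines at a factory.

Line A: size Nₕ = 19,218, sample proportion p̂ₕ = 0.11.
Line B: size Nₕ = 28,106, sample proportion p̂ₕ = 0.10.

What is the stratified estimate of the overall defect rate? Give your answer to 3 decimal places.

0.104

N = 19218 + 28106 = 47324.
Overall proportion = Σ (Nₕ/N)·p̂ₕ.
Σ Nₕp̂ₕ = 2113.98 + 2810.6 = 4924.58.
4924.58 / 47324 = 0.10406... → 0.104.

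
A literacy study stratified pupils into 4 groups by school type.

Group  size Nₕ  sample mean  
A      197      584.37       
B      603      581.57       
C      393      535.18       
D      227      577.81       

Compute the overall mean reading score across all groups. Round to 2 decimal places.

x̄_st = (Σ Nₕx̄ₕ) / (Σ Nₕ) = (197·584.37 + 603·581.57 + 393·535.18 + 227·577.81) / 1420
= 807296.21 / 1420 = 568.5185... → 568.52.

568.52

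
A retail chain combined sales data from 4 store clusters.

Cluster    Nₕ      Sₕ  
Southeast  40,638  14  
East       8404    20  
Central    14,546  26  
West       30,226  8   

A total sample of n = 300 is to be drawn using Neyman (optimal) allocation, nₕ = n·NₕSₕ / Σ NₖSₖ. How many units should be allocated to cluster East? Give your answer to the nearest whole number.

37

Southeast: NₕSₕ = 40638·14 = 568932
East: NₕSₕ = 8404·20 = 168080
Central: NₕSₕ = 14546·26 = 378196
West: NₕSₕ = 30226·8 = 241808
Σ NₕSₕ = 1357016.
n_East = 300·168080/1357016 = 37.158... → 37.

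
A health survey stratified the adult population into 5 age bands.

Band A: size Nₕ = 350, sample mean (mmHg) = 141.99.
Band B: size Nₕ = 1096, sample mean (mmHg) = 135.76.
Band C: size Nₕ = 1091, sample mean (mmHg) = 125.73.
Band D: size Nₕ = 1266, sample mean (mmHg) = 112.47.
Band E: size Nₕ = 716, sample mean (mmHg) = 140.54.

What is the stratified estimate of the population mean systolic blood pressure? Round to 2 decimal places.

128.05

N = 350 + 1096 + 1091 + 1266 + 716 = 4519.
The stratified mean weights each stratum mean by its population share Nₕ/N.
Σ Nₕx̄ₕ = 350·141.99 + 1096·135.76 + 1091·125.73 + 1266·112.47 + 716·140.54 = 49696.5 + 148792.96 + 137171.43 + 142387.02 + 100626.64 = 578674.55.
Divide by N: 578674.55 / 4519 = 128.0537... → 128.05.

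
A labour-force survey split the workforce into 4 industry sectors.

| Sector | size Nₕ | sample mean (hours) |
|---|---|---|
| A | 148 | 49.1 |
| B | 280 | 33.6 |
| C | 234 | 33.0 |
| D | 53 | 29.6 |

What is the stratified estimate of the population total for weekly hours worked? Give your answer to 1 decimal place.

25965.6

A: 148·49.1 = 7266.8
B: 280·33.6 = 9408
C: 234·33.0 = 7722
D: 53·29.6 = 1568.8
τ̂ = Σ Nₕx̄ₕ = 25965.6.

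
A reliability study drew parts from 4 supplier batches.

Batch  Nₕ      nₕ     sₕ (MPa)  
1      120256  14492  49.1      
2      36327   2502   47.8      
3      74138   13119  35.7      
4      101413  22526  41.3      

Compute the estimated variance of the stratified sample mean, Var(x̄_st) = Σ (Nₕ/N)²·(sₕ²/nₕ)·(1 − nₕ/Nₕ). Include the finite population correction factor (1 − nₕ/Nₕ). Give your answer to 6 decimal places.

0.038828

N = 332134. Term for each stratum: Wₕ²sₕ²/nₕ·(1−nₕ/Nₕ).
Var(x̄_st) = 0.019180177 + 0.010172066 + 0.003983960 + 0.005491468 = 0.038827670 → 0.038828.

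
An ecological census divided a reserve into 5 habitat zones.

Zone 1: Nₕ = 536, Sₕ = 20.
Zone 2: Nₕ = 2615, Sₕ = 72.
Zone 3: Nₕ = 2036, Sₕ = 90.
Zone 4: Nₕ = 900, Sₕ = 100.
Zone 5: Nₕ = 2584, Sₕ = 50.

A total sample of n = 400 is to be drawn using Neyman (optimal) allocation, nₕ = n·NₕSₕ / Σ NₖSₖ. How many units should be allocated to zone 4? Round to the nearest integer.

1: NₕSₕ = 536·20 = 10720
2: NₕSₕ = 2615·72 = 188280
3: NₕSₕ = 2036·90 = 183240
4: NₕSₕ = 900·100 = 90000
5: NₕSₕ = 2584·50 = 129200
Σ NₕSₕ = 601440.
n_4 = 400·90000/601440 = 59.856... → 60.

60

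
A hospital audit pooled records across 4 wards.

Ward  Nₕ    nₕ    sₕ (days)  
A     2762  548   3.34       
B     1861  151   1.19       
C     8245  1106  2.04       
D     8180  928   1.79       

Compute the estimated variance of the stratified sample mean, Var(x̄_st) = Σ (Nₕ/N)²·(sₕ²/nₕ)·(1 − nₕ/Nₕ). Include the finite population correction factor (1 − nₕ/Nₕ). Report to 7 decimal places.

0.0013106

N = 21048. Term for each stratum: Wₕ²sₕ²/nₕ·(1−nₕ/Nₕ).
Var(x̄_st) = 0.0002809907 + 0.0000673655 + 0.0004999327 + 0.0004623251 = 0.0013106142 → 0.0013106.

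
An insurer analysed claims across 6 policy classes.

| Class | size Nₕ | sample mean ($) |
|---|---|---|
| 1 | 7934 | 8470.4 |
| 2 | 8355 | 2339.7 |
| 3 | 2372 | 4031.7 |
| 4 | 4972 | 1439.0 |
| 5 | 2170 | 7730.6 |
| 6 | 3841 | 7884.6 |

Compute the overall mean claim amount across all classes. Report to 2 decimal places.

5077.94

x̄_st = (Σ Nₕx̄ₕ) / (Σ Nₕ) = (7934·8470.4 + 8355·2339.7 + 2372·4031.7 + 4972·1439.0 + 2170·7730.6 + 3841·7884.6) / 29644
= 150530398.1 / 29644 = 5077.9381... → 5077.94.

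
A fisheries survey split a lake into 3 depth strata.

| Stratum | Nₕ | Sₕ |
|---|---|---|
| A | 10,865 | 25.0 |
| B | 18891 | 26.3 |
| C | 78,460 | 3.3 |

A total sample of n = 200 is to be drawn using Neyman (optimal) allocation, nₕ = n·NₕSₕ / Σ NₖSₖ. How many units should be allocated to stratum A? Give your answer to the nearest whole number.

53

Σ NₕSₕ = 10865·25.0 + 18891·26.3 + 78460·3.3 = 1027376.3.
Share for A: 271625/1027376.3 = 0.26439.
n_A = 200 × 0.26439 = 52.877... → 53.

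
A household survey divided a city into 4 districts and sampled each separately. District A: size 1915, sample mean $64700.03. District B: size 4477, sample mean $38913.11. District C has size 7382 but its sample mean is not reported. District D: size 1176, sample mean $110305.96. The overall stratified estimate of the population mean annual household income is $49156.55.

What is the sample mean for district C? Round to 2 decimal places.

41595.24

Σ Nₕx̄ₕ = N·μ, so 7382·x̄_C = 14950·49156.55 − (1915·64700.03 + 4477·38913.11 + 1176·110305.96).
= 734890422.5 − 427834359.88 = 307056062.62.
x̄_C = 307056062.62 / 7382 = 41595.2401... → 41595.24.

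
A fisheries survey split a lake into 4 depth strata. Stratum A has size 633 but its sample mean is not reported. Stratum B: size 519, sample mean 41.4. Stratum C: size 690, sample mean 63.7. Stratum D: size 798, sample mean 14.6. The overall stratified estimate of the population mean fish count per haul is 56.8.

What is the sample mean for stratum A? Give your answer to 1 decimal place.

N = 633 + 519 + 690 + 798 = 2640.
Overall total = μ·N = 56.8·2640 = 149952.
Subtract the known strata: 519·41.4 + 690·63.7 + 798·14.6 = 77090.4.
Remaining total for stratum A: 149952 − 77090.4 = 72861.6.
Divide by its size: 72861.6 / 633 = 115.105... → 115.1.

115.1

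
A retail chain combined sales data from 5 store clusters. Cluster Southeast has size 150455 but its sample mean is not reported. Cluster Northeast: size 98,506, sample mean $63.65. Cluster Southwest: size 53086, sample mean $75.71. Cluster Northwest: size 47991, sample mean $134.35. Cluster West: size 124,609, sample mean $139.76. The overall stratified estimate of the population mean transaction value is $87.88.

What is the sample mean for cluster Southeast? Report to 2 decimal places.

N = 150455 + 98506 + 53086 + 47991 + 124609 = 474647.
Overall total = μ·N = 87.88·474647 = 41711978.36.
Subtract the known strata: 98506·63.65 + 53086·75.71 + 47991·134.35 + 124609·139.76 = 34151992.65.
Remaining total for cluster Southeast: 41711978.36 − 34151992.65 = 7559985.71.
Divide by its size: 7559985.71 / 150455 = 50.2475... → 50.25.

50.25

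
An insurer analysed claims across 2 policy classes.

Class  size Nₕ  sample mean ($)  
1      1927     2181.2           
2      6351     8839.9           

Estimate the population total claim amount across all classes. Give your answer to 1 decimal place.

60345377.3

Estimate total by summing Nₕ·x̄ₕ over strata.
1927·2181.2 + 6351·8839.9 = 4203172.4 + 56142204.9 = 60345377.3.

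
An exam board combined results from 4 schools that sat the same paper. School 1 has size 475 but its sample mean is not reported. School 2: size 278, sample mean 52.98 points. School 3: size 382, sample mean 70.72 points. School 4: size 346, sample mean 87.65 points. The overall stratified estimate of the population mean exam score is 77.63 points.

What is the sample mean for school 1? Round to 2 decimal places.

N = 475 + 278 + 382 + 346 = 1481.
Overall total = μ·N = 77.63·1481 = 114970.03.
Subtract the known strata: 278·52.98 + 382·70.72 + 346·87.65 = 72070.38.
Remaining total for school 1: 114970.03 − 72070.38 = 42899.65.
Divide by its size: 42899.65 / 475 = 90.3151... → 90.32.

90.32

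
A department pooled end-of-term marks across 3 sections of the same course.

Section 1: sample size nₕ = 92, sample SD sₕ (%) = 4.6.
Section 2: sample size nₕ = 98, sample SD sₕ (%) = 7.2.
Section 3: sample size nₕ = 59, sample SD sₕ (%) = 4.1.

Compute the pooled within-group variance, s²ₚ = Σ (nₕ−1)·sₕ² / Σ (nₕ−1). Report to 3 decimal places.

32.232

Degrees of freedom: 91 + 97 + 58 = 246.
Σ(nₕ−1)sₕ² = 91·21.16 + 97·51.84 + 58·16.81 = 7929.02.
s²ₚ = 7929.02 / 246 = 32.23179... → 32.232.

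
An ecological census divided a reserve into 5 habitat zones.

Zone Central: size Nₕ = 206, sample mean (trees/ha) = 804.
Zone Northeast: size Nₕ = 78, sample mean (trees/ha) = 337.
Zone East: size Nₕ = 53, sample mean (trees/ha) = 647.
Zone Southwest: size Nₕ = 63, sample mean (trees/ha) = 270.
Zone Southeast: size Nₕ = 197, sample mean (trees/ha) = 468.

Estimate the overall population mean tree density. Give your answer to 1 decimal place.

x̄_st = (Σ Nₕx̄ₕ) / (Σ Nₕ) = (206·804 + 78·337 + 53·647 + 63·270 + 197·468) / 597
= 335407 / 597 = 561.821... → 561.8.

561.8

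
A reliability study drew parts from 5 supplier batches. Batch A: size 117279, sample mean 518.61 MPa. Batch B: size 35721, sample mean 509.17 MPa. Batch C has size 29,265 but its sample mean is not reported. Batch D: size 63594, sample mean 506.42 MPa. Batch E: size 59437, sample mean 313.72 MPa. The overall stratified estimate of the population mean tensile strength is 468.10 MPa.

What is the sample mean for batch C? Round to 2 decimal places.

445.83

N = 117279 + 35721 + 29265 + 63594 + 59437 = 305296.
Overall total = μ·N = 468.10·305296 = 142909057.6.
Subtract the known strata: 117279·518.61 + 35721·509.17 + 63594·506.42 + 59437·313.72 = 129861972.88.
Remaining total for batch C: 142909057.6 − 129861972.88 = 13047084.72.
Divide by its size: 13047084.72 / 29265 = 445.8255... → 445.83.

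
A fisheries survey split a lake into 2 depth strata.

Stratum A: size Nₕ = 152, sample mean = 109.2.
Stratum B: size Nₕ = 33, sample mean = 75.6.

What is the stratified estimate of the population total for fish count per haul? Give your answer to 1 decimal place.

A: 152·109.2 = 16598.4
B: 33·75.6 = 2494.8
τ̂ = Σ Nₕx̄ₕ = 19093.2.

19093.2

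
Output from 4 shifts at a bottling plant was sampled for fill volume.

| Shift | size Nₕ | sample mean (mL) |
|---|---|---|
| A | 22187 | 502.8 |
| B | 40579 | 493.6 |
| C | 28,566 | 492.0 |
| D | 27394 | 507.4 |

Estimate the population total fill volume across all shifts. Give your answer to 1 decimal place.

59139605.6

Estimate total by summing Nₕ·x̄ₕ over strata.
22187·502.8 + 40579·493.6 + 28566·492.0 + 27394·507.4 = 11155623.6 + 20029794.4 + 14054472 + 13899715.6 = 59139605.6.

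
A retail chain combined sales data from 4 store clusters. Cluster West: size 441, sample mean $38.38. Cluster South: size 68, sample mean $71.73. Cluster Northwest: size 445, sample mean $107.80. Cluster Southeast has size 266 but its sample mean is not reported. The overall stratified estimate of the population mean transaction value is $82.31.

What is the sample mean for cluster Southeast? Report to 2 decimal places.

115.20

Σ Nₕx̄ₕ = N·μ, so 266·x̄_Southeast = 1220·82.31 − (441·38.38 + 68·71.73 + 445·107.80).
= 100418.2 − 69774.22 = 30643.98.
x̄_Southeast = 30643.98 / 266 = 115.2029... → 115.20.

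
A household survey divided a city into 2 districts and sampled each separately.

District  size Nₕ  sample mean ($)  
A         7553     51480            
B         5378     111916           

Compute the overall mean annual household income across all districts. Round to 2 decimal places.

76615.32

N = 12931; weights Wₕ = Nₕ/N = (0.5841, 0.4159).
x̄_st = Σ Wₕ·x̄ₕ = 0.5841·51480 + 0.4159·111916 ≈ 76615.3188...
→ 76615.32.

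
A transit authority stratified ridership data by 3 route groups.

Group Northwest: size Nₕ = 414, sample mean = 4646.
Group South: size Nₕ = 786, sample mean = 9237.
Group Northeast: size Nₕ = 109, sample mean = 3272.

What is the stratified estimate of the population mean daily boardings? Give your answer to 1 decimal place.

x̄_st = (Σ Nₕx̄ₕ) / (Σ Nₕ) = (414·4646 + 786·9237 + 109·3272) / 1309
= 9540374 / 1309 = 7288.292... → 7288.3.

7288.3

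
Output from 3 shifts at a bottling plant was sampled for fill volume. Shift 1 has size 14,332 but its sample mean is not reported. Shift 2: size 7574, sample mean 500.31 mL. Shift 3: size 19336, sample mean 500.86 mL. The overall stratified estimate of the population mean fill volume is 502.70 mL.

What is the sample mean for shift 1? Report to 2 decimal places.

N = 14332 + 7574 + 19336 = 41242.
Overall total = μ·N = 502.70·41242 = 20732353.4.
Subtract the known strata: 7574·500.31 + 19336·500.86 = 13473976.9.
Remaining total for shift 1: 20732353.4 − 13473976.9 = 7258376.5.
Divide by its size: 7258376.5 / 14332 = 506.4455... → 506.45.

506.45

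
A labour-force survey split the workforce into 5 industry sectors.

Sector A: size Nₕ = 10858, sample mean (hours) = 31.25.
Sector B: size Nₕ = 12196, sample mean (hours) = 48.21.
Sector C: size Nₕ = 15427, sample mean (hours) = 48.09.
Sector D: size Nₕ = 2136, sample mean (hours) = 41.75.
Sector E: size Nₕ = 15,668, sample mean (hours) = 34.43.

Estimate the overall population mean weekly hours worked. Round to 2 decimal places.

40.82

N = 56285; weights Wₕ = Nₕ/N = (0.1929, 0.2167, 0.2741, 0.0379, 0.2784).
x̄_st = Σ Wₕ·x̄ₕ = 0.1929·31.25 + 0.2167·48.21 + 0.2741·48.09 + 0.0379·41.75 + 0.2784·34.43 ≈ 40.8243...
→ 40.82.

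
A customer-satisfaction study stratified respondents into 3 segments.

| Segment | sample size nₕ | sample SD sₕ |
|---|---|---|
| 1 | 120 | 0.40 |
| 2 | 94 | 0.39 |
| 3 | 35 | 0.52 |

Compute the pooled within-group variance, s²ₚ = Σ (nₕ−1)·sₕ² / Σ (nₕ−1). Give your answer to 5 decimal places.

1: (120−1)·0.40² = 119·0.16 = 19.04
2: (94−1)·0.39² = 93·0.1521 = 14.1453
3: (35−1)·0.52² = 34·0.2704 = 9.1936
Numerator = 42.3789; denominator = Σ(nₕ−1) = 246.
s²ₚ = 42.3789/246 = 0.1722720... → 0.17227.

0.17227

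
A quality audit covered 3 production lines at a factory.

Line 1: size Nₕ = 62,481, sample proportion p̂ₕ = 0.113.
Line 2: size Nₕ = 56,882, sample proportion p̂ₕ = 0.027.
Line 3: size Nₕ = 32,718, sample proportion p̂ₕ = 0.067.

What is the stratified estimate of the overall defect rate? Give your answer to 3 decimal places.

0.071

Wₕ = Nₕ/N with N = 152081: 0.4108, 0.3740, 0.2151.
p̂_st = 0.4108·0.113 + 0.3740·0.027 + 0.2151·0.067 ≈ 0.07094... → 0.071.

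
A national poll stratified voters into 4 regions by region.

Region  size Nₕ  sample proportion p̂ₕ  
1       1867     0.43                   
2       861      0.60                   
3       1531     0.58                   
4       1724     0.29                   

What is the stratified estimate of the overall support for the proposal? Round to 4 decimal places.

Wₕ = Nₕ/N with N = 5983: 0.3121, 0.1439, 0.2559, 0.2881.
p̂_st = 0.3121·0.43 + 0.1439·0.60 + 0.2559·0.58 + 0.2881·0.29 ≈ 0.452507... → 0.4525.

0.4525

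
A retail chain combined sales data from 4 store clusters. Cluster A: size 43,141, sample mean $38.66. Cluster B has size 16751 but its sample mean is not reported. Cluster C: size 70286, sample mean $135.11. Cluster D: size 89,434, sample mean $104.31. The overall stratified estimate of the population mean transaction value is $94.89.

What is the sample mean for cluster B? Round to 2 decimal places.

N = 43141 + 16751 + 70286 + 89434 = 219612.
Overall total = μ·N = 94.89·219612 = 20838982.68.
Subtract the known strata: 43141·38.66 + 70286·135.11 + 89434·104.31 = 20493033.06.
Remaining total for cluster B: 20838982.68 − 20493033.06 = 345949.62.
Divide by its size: 345949.62 / 16751 = 20.6525... → 20.65.

20.65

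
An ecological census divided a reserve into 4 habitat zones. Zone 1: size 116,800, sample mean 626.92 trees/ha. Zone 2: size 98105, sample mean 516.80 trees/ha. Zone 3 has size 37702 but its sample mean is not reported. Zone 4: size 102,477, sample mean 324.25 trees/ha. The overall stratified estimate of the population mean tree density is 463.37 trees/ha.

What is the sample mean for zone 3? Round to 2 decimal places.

195.80

Σ Nₕx̄ₕ = N·μ, so 37702·x̄_3 = 355084·463.37 − (116800·626.92 + 98105·516.80 + 102477·324.25).
= 164535273.08 − 157153087.25 = 7382185.83.
x̄_3 = 7382185.83 / 37702 = 195.8036... → 195.80.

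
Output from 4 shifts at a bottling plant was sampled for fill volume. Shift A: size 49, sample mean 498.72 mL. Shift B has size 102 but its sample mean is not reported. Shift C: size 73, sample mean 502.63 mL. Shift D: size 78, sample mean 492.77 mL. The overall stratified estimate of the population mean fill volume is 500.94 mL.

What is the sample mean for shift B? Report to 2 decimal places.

Σ Nₕx̄ₕ = N·μ, so 102·x̄_B = 302·500.94 − (49·498.72 + 73·502.63 + 78·492.77).
= 151283.88 − 99565.33 = 51718.55.
x̄_B = 51718.55 / 102 = 507.0446... → 507.04.

507.04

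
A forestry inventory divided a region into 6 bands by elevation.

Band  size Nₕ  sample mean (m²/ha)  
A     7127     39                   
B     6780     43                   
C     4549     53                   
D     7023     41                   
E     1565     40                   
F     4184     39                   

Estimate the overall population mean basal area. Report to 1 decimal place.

42.4

N = 7127 + 6780 + 4549 + 7023 + 1565 + 4184 = 31228.
The stratified mean weights each stratum mean by its population share Nₕ/N.
Σ Nₕx̄ₕ = 7127·39 + 6780·43 + 4549·53 + 7023·41 + 1565·40 + 4184·39 = 277953 + 291540 + 241097 + 287943 + 62600 + 163176 = 1324309.
Divide by N: 1324309 / 31228 = 42.408... → 42.4.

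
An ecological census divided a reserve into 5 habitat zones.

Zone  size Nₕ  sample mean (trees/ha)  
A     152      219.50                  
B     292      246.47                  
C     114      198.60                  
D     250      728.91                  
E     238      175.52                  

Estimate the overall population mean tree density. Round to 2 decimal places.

x̄_st = (Σ Nₕx̄ₕ) / (Σ Nₕ) = (152·219.50 + 292·246.47 + 114·198.60 + 250·728.91 + 238·175.52) / 1046
= 351974.9 / 1046 = 336.4961... → 336.50.

336.50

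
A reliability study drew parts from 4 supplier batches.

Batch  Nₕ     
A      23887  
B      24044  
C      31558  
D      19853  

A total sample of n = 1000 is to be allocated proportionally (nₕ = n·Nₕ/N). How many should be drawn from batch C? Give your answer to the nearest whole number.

N = 23887 + 24044 + 31558 + 19853 = 99342.
n_C = 1000·31558/99342 = 317.670... → 318.

318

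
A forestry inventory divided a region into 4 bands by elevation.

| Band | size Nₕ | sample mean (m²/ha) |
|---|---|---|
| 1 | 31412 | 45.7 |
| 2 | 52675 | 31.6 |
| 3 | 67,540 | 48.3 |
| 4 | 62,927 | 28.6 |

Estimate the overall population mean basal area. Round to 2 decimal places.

x̄_st = (Σ Nₕx̄ₕ) / (Σ Nₕ) = (31412·45.7 + 52675·31.6 + 67540·48.3 + 62927·28.6) / 214554
= 8161952.6 / 214554 = 38.0415... → 38.04.

38.04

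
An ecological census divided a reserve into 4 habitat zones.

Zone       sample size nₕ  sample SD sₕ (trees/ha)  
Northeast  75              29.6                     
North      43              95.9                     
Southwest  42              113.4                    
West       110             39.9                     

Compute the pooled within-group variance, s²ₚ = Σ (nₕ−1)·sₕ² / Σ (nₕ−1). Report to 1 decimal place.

4330.3

Degrees of freedom: 74 + 42 + 41 + 109 = 266.
Σ(nₕ−1)sₕ² = 74·876.16 + 42·9196.81 + 41·12859.56 + 109·1592.01 = 1151872.91.
s²ₚ = 1151872.91 / 266 = 4330.349... → 4330.3.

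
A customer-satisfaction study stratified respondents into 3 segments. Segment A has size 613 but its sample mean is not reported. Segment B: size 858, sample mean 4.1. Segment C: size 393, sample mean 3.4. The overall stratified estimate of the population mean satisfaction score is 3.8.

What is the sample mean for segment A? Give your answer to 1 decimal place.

3.6

Σ Nₕx̄ₕ = N·μ, so 613·x̄_A = 1864·3.8 − (858·4.1 + 393·3.4).
= 7083.2 − 4854 = 2229.2.
x̄_A = 2229.2 / 613 = 3.637... → 3.6.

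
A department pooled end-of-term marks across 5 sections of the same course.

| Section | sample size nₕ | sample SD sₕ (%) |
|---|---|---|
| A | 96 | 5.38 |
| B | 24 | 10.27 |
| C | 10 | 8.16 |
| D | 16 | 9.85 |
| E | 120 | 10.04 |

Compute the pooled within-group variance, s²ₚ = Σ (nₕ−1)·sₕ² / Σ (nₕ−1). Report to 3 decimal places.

Degrees of freedom: 95 + 23 + 9 + 15 + 119 = 261.
Σ(nₕ−1)sₕ² = 95·28.9444 + 23·105.4729 + 9·66.5856 + 15·97.0225 + 119·100.8016 = 19225.593.
s²ₚ = 19225.593 / 261 = 73.66128... → 73.661.

73.661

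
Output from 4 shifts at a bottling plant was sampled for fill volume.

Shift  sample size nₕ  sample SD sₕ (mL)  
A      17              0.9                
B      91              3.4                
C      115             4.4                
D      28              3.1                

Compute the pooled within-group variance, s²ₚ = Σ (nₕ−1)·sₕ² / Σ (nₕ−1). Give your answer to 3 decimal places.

14.250

Degrees of freedom: 16 + 90 + 114 + 27 = 247.
Σ(nₕ−1)sₕ² = 16·0.81 + 90·11.56 + 114·19.36 + 27·9.61 = 3519.87.
s²ₚ = 3519.87 / 247 = 14.25049... → 14.250.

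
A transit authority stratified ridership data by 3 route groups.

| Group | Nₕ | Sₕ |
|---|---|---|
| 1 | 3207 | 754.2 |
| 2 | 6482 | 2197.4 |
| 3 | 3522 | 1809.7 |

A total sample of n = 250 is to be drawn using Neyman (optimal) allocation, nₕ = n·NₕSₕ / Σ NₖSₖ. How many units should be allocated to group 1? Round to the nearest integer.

26

Σ NₕSₕ = 3207·754.2 + 6482·2197.4 + 3522·1809.7 = 23036029.6.
Share for 1: 2418719.4/23036029.6 = 0.10500.
n_1 = 250 × 0.10500 = 26.249... → 26.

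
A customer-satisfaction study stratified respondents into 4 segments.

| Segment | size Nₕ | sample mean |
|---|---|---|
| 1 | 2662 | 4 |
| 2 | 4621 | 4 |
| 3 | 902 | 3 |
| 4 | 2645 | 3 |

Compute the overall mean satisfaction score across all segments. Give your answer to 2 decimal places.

3.67

N = 2662 + 4621 + 902 + 2645 = 10830.
Weight each subgroup mean by Nₕ/N and sum.
Σ Nₕx̄ₕ = 2662·4 + 4621·4 + 902·3 + 2645·3 = 10648 + 18484 + 2706 + 7935 = 39773.
Divide by N: 39773 / 10830 = 3.6725... → 3.67.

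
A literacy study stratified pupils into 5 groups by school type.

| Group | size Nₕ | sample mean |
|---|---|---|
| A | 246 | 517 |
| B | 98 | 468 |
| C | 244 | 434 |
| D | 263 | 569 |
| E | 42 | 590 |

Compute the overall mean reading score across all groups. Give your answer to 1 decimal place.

N = 246 + 98 + 244 + 263 + 42 = 893.
Overall mean = Σ (Nₕ/N)·x̄ₕ — weight by population share, not a simple average.
Σ Nₕx̄ₕ = 246·517 + 98·468 + 244·434 + 263·569 + 42·590 = 127182 + 45864 + 105896 + 149647 + 24780 = 453369.
Divide by N: 453369 / 893 = 507.692... → 507.7.

507.7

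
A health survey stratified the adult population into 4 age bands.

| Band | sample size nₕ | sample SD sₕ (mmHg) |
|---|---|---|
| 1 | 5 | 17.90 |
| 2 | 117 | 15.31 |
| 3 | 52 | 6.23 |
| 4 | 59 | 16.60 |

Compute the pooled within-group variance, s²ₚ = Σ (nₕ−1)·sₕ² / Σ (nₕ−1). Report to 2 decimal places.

1: (5−1)·17.90² = 4·320.41 = 1281.64
2: (117−1)·15.31² = 116·234.3961 = 27189.9476
3: (52−1)·6.23² = 51·38.8129 = 1979.4579
4: (59−1)·16.60² = 58·275.56 = 15982.48
Numerator = 46433.5255; denominator = Σ(nₕ−1) = 229.
s²ₚ = 46433.5255/229 = 202.7665... → 202.77.

202.77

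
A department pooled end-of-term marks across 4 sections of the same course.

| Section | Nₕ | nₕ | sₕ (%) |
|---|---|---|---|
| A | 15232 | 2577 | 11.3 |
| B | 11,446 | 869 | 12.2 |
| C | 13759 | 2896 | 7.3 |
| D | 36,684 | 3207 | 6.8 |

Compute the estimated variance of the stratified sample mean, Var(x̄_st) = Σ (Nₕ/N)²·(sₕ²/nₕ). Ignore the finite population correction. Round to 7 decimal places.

0.0095537

N = 77121; Wₕ = Nₕ/N.
section A: (15232/77121)²·11.3²/2577 = 0.0019329073
section B: (11446/77121)²·12.2²/869 = 0.0037727851
section C: (13759/77121)²·7.3²/2896 = 0.0005857005
section D: (36684/77121)²·6.8²/3207 = 0.0032623228
Sum = 0.0095537157 → 0.0095537.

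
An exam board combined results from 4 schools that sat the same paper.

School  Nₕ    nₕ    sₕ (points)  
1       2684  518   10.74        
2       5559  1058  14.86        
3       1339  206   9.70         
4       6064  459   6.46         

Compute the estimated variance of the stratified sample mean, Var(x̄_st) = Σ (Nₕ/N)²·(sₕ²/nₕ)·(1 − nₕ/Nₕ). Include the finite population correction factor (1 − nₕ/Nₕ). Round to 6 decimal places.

N = 15646. Term for each stratum: Wₕ²sₕ²/nₕ·(1−nₕ/Nₕ).
Var(x̄_st) = 0.005288264 + 0.021332953 + 0.002830610 + 0.012623521 = 0.042075349 → 0.042075.

0.042075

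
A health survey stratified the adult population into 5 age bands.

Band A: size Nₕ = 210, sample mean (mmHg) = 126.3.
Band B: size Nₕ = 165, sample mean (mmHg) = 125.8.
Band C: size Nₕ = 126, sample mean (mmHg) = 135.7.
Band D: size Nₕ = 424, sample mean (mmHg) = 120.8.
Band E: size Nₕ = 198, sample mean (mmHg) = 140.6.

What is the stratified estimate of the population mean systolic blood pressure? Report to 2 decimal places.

127.73

x̄_st = (Σ Nₕx̄ₕ) / (Σ Nₕ) = (210·126.3 + 165·125.8 + 126·135.7 + 424·120.8 + 198·140.6) / 1123
= 143436.2 / 1123 = 127.7259... → 127.73.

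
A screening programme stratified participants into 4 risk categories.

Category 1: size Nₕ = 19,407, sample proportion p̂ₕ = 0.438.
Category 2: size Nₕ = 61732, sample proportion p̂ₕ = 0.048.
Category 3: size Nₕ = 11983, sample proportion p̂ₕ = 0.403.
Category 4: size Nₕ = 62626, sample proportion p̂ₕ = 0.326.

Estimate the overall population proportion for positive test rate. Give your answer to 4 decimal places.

Wₕ = Nₕ/N with N = 155748: 0.1246, 0.3964, 0.0769, 0.4021.
p̂_st = 0.1246·0.438 + 0.3964·0.048 + 0.0769·0.403 + 0.4021·0.326 ≈ 0.235692... → 0.2357.

0.2357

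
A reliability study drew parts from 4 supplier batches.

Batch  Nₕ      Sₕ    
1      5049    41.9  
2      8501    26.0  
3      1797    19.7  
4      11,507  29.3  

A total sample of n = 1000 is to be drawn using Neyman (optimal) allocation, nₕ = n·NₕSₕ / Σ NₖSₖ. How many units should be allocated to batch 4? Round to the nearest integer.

Σ NₕSₕ = 5049·41.9 + 8501·26.0 + 1797·19.7 + 11507·29.3 = 805135.1.
Share for 4: 337155.1/805135.1 = 0.41876.
n_4 = 1000 × 0.41876 = 418.756... → 419.

419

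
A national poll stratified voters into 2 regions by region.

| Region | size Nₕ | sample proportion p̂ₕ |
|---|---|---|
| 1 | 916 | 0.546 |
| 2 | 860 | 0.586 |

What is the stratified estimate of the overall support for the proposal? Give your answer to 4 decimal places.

0.5654

N = 916 + 860 = 1776.
Overall proportion = Σ (Nₕ/N)·p̂ₕ.
Σ Nₕp̂ₕ = 500.136 + 503.96 = 1004.096.
1004.096 / 1776 = 0.565369... → 0.5654.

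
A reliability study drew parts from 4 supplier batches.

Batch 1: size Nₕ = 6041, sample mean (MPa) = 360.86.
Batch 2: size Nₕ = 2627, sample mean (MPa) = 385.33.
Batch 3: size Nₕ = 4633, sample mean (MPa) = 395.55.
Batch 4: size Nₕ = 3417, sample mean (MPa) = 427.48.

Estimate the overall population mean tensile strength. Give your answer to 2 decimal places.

x̄_st = (Σ Nₕx̄ₕ) / (Σ Nₕ) = (6041·360.86 + 2627·385.33 + 4633·395.55 + 3417·427.48) / 16718
= 6485499.48 / 16718 = 387.9351... → 387.94.

387.94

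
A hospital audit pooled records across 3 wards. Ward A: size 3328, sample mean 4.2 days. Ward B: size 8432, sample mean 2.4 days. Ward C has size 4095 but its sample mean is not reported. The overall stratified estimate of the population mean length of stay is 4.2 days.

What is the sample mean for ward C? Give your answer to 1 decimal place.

N = 3328 + 8432 + 4095 = 15855.
Overall total = μ·N = 4.2·15855 = 66591.
Subtract the known strata: 3328·4.2 + 8432·2.4 = 34214.4.
Remaining total for ward C: 66591 − 34214.4 = 32376.6.
Divide by its size: 32376.6 / 4095 = 7.906... → 7.9.

7.9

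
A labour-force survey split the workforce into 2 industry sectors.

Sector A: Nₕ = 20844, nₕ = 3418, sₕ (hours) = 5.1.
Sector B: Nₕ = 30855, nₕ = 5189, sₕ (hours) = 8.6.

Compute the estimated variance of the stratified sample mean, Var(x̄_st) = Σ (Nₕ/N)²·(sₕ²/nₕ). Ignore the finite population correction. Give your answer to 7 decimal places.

0.0063139

N = 51699. Term for each stratum: Wₕ²sₕ²/nₕ.
Var(x̄_st) = 0.0012369899 + 0.0050769168 = 0.0063139067 → 0.0063139.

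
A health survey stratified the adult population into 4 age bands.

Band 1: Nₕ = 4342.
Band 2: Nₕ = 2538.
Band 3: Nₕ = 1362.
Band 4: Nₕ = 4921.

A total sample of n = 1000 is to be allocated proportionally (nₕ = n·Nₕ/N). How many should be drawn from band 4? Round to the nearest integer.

N = 4342 + 2538 + 1362 + 4921 = 13163.
n_4 = 1000·4921/13163 = 373.851... → 374.

374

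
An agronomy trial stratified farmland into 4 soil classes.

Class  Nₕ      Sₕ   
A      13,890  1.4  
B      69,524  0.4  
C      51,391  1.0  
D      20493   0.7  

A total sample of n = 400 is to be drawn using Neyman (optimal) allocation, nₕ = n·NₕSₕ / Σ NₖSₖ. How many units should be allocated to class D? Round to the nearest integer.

51

Σ NₕSₕ = 13890·1.4 + 69524·0.4 + 51391·1.0 + 20493·0.7 = 112991.7.
Share for D: 14345.1/112991.7 = 0.12696.
n_D = 400 × 0.12696 = 50.783... → 51.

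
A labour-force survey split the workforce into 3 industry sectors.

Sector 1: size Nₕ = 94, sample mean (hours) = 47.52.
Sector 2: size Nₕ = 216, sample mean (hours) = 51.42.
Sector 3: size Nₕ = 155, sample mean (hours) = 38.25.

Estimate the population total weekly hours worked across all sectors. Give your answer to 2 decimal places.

21502.35

1: 94·47.52 = 4466.88
2: 216·51.42 = 11106.72
3: 155·38.25 = 5928.75
τ̂ = Σ Nₕx̄ₕ = 21502.35.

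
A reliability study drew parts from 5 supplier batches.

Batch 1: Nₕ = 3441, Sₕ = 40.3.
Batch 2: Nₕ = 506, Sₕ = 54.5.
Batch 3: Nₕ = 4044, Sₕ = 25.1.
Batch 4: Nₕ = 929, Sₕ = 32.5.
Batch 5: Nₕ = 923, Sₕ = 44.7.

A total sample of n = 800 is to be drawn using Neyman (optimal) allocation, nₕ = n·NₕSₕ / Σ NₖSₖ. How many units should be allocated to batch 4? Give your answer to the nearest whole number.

71

Σ NₕSₕ = 3441·40.3 + 506·54.5 + 4044·25.1 + 929·32.5 + 923·44.7 = 339204.3.
Share for 4: 30192.5/339204.3 = 0.08901.
n_4 = 800 × 0.08901 = 71.208... → 71.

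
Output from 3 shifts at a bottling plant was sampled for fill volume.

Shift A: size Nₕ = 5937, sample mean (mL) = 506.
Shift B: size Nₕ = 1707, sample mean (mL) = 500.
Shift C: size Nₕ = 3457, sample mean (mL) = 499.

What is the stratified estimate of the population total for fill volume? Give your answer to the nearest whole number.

A: 5937·506 = 3004122
B: 1707·500 = 853500
C: 3457·499 = 1725043
τ̂ = Σ Nₕx̄ₕ = 5582665.

5582665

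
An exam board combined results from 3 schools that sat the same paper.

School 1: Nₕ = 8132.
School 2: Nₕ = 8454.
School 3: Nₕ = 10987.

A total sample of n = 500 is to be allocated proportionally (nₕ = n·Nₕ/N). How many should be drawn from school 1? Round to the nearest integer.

Share of school 1 = 8132/27573 = 0.29493.
Allocate 500 × 0.29493 = 147.463... → 147.

147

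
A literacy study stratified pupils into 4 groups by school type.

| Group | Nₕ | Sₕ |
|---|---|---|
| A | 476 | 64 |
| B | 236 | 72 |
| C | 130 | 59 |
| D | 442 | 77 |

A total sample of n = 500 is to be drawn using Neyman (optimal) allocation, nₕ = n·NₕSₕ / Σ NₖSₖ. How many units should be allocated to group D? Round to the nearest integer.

Σ NₕSₕ = 476·64 + 236·72 + 130·59 + 442·77 = 89160.
Share for D: 34034/89160 = 0.38172.
n_D = 500 × 0.38172 = 190.859... → 191.

191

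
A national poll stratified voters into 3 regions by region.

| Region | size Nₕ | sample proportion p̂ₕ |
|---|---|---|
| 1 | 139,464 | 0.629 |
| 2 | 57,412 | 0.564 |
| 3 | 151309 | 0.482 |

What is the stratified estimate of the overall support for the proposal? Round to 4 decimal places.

0.5544

Wₕ = Nₕ/N with N = 348185: 0.4005, 0.1649, 0.4346.
p̂_st = 0.4005·0.629 + 0.1649·0.564 + 0.4346·0.482 ≈ 0.554401... → 0.5544.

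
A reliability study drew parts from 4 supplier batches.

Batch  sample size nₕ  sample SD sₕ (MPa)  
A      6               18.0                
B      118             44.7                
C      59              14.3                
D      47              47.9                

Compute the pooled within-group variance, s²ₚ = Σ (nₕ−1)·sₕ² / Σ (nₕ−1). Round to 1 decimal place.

A: (6−1)·18.0² = 5·324 = 1620
B: (118−1)·44.7² = 117·1998.09 = 233776.53
C: (59−1)·14.3² = 58·204.49 = 11860.42
D: (47−1)·47.9² = 46·2294.41 = 105542.86
Numerator = 352799.81; denominator = Σ(nₕ−1) = 226.
s²ₚ = 352799.81/226 = 1561.061... → 1561.1.

1561.1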